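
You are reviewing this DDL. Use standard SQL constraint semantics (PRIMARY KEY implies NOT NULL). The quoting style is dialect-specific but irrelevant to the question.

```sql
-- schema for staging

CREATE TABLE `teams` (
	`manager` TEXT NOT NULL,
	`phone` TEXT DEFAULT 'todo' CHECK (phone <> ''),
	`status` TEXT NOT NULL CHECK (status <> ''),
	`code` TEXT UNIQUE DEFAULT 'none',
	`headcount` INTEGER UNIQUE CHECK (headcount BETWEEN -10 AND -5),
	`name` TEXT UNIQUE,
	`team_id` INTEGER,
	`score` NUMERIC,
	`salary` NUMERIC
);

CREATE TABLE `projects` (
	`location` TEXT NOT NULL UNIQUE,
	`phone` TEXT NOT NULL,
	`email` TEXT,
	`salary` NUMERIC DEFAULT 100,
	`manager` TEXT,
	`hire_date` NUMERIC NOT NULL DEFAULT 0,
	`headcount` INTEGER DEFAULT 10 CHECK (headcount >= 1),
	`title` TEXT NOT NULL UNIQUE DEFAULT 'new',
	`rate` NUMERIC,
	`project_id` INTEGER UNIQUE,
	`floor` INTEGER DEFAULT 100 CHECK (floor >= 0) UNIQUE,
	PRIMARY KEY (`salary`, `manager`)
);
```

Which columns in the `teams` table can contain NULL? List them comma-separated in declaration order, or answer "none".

phone, code, headcount, name, team_id, score, salary

- manager: declared NOT NULL → not nullable.
- phone: CHECK does not forbid NULL (a CHECK constraint passes when its expression is NULL) → nullable.
- status: declared NOT NULL → not nullable.
- code: UNIQUE does not imply NOT NULL → nullable.
- headcount: CHECK does not forbid NULL (a CHECK constraint passes when its expression is NULL) → nullable.
- name: UNIQUE does not imply NOT NULL → nullable.
- team_id: no NOT NULL constraint applies → nullable.
- score: no NOT NULL constraint applies → nullable.
- salary: no NOT NULL constraint applies → nullable.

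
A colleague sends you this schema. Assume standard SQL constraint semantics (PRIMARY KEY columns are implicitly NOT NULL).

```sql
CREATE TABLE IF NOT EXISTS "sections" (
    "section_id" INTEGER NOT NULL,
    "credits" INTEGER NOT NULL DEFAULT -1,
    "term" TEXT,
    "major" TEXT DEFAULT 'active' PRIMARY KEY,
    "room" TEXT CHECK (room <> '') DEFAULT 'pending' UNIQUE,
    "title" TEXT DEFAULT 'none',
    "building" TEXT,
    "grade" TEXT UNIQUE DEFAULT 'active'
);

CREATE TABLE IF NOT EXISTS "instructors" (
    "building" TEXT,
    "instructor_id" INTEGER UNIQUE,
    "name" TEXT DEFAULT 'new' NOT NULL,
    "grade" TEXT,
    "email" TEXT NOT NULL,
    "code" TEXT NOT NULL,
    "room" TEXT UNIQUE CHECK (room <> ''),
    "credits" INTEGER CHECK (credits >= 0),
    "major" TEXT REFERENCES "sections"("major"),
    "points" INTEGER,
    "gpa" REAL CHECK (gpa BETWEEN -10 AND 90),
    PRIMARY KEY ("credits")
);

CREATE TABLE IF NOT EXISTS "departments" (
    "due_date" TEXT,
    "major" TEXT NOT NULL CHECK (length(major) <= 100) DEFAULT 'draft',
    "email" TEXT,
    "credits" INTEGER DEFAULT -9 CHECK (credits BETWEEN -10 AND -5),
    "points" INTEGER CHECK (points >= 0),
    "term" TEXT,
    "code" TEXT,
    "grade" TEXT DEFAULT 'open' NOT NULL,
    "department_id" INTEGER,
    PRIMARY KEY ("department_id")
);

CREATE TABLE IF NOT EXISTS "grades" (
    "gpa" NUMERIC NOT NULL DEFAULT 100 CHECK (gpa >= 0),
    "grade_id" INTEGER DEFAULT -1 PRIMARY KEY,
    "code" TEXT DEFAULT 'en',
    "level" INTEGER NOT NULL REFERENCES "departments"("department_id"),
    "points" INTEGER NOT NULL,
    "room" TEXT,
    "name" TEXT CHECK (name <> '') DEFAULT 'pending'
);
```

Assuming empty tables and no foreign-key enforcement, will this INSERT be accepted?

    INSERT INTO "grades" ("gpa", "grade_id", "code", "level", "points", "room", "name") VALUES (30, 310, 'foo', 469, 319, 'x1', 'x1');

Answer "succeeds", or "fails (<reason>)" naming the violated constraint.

NOT NULL columns: gpa is supplied; grade_id is supplied; level is supplied; points is supplied.
CHECK constraints: 30 satisfies (gpa >= 0); 'x1' satisfies (name <> '').
No constraint is violated.

succeeds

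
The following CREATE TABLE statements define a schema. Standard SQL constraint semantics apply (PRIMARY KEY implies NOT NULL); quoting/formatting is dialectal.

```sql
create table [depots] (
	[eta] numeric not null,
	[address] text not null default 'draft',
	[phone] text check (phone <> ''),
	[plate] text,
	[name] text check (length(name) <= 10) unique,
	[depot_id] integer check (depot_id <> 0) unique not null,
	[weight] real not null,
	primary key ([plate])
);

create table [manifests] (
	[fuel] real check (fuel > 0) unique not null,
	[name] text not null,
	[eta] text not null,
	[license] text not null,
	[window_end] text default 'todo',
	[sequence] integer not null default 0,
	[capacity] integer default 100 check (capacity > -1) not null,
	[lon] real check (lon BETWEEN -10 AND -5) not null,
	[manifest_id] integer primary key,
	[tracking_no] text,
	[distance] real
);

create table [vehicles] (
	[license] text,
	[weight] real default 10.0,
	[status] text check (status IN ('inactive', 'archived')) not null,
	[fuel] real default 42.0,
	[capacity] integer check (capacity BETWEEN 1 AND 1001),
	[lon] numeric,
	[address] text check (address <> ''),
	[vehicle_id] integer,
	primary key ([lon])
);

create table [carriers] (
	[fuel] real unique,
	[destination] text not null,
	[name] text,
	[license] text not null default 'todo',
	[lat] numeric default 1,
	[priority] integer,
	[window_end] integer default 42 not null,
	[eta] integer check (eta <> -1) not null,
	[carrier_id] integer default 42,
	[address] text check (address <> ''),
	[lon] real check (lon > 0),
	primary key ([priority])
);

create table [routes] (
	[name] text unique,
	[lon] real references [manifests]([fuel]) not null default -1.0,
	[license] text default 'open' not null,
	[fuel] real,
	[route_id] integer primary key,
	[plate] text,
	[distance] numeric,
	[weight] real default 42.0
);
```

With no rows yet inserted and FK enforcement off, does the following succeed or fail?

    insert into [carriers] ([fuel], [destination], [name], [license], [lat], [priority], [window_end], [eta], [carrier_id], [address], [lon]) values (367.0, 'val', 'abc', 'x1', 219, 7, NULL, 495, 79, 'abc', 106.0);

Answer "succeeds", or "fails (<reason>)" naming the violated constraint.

window_end is explicitly set to NULL, but window_end is declared NOT NULL.

fails (NOT NULL on window_end)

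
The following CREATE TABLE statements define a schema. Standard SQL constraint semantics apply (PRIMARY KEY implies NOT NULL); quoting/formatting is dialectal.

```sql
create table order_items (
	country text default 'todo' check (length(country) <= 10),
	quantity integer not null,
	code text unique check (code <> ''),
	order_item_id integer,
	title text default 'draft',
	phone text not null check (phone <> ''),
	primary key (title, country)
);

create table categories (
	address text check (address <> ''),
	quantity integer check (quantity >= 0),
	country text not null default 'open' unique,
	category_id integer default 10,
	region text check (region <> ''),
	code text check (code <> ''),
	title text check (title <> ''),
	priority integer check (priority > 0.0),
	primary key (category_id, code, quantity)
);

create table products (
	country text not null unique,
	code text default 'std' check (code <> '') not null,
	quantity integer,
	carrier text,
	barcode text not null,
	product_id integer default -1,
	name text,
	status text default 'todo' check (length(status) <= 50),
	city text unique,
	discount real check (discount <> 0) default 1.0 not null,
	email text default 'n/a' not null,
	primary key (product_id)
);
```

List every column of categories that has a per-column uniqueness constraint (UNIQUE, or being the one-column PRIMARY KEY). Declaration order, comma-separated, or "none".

- address: no UNIQUE or single-column PK constraint.
- quantity: part of a composite PRIMARY KEY — only the tuple is unique, not this column on its own.
- country: declared UNIQUE → unique.
- category_id: part of a composite PRIMARY KEY — only the tuple is unique, not this column on its own.
- region: no UNIQUE or single-column PK constraint.
- code: part of a composite PRIMARY KEY — only the tuple is unique, not this column on its own.
- title: no UNIQUE or single-column PK constraint.
- priority: no UNIQUE or single-column PK constraint.

country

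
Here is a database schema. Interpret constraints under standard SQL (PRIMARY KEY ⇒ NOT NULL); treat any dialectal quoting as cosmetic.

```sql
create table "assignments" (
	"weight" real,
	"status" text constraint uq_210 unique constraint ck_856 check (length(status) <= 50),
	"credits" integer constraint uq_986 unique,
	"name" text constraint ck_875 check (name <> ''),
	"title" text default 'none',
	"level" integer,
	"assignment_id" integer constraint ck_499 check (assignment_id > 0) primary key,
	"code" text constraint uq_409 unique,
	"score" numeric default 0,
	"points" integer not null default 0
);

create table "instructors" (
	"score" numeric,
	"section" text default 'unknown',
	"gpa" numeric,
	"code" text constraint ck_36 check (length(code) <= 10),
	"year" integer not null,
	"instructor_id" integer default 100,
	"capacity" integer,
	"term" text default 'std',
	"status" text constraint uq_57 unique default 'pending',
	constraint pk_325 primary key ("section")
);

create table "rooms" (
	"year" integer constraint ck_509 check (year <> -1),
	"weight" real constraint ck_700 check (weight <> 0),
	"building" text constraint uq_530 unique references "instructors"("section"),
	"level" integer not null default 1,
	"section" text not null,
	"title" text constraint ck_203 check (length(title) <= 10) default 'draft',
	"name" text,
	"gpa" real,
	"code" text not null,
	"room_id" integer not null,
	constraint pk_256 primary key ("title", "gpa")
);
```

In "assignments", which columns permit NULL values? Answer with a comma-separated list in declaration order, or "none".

weight, status, credits, name, title, level, code, score

- weight: no NOT NULL constraint applies → nullable.
- status: CHECK does not forbid NULL (a CHECK constraint passes when its expression is NULL) → nullable.
- credits: UNIQUE does not imply NOT NULL → nullable.
- name: CHECK does not forbid NULL (a CHECK constraint passes when its expression is NULL) → nullable.
- title: DEFAULT only fills an omitted column; an explicit NULL is still allowed → nullable.
- level: no NOT NULL constraint applies → nullable.
- assignment_id: part of the PRIMARY KEY, which implies NOT NULL → not nullable.
- code: UNIQUE does not imply NOT NULL → nullable.
- score: DEFAULT only fills an omitted column; an explicit NULL is still allowed → nullable.
- points: declared NOT NULL → not nullable.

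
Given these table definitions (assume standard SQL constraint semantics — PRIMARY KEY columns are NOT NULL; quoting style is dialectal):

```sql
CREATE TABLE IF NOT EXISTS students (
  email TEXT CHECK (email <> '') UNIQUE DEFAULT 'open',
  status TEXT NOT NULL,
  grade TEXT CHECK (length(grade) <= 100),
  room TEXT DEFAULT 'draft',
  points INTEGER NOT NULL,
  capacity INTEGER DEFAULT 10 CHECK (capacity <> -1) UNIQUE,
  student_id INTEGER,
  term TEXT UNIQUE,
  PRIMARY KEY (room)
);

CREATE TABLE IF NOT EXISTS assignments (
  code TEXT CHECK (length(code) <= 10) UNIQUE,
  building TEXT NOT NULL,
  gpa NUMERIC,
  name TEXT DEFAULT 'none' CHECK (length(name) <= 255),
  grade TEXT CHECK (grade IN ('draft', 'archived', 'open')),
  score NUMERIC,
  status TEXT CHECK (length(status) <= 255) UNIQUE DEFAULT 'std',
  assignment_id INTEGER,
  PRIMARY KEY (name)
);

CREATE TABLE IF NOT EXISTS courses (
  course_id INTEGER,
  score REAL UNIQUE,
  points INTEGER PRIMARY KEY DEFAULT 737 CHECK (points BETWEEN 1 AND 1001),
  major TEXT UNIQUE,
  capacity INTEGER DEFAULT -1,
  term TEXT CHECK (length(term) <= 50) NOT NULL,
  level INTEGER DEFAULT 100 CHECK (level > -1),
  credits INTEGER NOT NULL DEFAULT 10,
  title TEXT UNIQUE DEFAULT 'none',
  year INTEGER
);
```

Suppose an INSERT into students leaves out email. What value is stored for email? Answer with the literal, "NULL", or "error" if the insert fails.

email has an explicit DEFAULT 'open'.
When the column is omitted from an INSERT, that default is used.

'open'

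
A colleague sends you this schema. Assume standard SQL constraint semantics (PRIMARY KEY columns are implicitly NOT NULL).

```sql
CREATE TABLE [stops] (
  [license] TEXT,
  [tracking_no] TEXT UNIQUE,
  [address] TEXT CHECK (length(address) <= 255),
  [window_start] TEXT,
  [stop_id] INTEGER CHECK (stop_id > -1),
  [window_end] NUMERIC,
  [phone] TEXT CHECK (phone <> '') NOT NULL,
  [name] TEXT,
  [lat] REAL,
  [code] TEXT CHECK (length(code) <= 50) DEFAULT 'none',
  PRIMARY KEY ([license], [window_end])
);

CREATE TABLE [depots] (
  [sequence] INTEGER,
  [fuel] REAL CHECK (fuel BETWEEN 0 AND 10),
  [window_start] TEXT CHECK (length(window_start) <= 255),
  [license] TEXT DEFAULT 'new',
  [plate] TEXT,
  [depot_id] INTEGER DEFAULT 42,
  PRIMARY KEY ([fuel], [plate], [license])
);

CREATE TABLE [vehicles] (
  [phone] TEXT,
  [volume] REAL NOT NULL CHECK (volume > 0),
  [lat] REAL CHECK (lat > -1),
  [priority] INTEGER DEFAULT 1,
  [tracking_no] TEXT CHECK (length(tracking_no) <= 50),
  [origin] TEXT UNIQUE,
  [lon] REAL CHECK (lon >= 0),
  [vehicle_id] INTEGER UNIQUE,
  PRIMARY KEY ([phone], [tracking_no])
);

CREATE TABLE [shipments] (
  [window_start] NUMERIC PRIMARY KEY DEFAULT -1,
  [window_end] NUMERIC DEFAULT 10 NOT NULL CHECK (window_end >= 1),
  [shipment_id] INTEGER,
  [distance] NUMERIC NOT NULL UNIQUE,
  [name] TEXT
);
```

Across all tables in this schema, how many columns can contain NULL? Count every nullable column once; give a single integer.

stops: 7 nullable (tracking_no, address, window_start, stop_id, name, lat, code — PK (license, window_end) and explicit NOT NULL columns excluded).
depots: 3 nullable (sequence, window_start, depot_id — PK (fuel, plate, license) and explicit NOT NULL columns excluded).
vehicles: 5 nullable (lat, priority, origin, lon, vehicle_id — PK (phone, tracking_no) and explicit NOT NULL columns excluded).
shipments: 2 nullable (shipment_id, name — PK (window_start) and explicit NOT NULL columns excluded).
Total: 7 + 3 + 5 + 2 = 17.

17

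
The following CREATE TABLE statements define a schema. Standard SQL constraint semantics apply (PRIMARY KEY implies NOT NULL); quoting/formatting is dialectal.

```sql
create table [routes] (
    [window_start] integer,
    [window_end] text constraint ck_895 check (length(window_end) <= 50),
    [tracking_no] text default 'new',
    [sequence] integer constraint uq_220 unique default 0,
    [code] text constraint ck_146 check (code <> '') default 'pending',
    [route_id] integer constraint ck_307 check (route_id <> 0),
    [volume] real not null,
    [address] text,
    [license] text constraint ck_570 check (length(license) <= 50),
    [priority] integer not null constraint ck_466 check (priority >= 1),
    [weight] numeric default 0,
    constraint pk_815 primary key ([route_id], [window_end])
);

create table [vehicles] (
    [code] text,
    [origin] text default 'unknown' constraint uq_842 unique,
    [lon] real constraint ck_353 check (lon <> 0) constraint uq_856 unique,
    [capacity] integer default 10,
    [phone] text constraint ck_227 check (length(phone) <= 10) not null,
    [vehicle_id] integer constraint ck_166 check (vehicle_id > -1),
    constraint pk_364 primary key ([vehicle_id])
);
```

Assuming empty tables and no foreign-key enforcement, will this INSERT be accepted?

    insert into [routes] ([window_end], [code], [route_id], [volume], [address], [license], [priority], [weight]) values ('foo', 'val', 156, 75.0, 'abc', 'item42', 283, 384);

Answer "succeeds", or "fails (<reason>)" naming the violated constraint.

succeeds

NOT NULL columns: priority is supplied; route_id is supplied; volume is supplied; window_end is supplied.
CHECK constraints: 'foo' satisfies (length(window_end) <= 50); 'val' satisfies (code <> ''); 156 satisfies (route_id <> 0); 'item42' satisfies (length(license) <= 50); 283 satisfies (priority >= 1).
No constraint is violated.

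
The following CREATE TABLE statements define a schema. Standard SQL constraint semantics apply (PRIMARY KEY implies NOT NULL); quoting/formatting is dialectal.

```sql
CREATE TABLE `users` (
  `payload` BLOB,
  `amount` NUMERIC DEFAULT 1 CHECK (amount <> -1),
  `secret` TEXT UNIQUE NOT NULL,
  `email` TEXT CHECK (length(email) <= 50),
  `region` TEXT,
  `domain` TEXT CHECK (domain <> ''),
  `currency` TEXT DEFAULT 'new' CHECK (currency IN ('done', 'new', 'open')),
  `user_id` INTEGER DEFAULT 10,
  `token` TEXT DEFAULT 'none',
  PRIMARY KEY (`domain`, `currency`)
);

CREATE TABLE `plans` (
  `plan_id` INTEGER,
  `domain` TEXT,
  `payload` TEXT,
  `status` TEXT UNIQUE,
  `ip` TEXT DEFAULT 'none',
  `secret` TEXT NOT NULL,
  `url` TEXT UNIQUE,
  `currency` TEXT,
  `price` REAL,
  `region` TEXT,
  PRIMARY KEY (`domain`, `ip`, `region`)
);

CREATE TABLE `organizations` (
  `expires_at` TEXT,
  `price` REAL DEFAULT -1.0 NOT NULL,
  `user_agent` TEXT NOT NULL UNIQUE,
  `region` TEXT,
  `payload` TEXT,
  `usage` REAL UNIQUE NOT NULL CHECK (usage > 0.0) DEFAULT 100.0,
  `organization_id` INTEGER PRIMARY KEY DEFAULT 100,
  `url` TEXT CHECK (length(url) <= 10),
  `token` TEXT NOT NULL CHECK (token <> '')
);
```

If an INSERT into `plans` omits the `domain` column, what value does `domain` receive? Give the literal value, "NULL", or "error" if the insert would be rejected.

domain has no DEFAULT clause.
Omitting it would insert NULL, but it is part of the PRIMARY KEY, so the INSERT fails.

error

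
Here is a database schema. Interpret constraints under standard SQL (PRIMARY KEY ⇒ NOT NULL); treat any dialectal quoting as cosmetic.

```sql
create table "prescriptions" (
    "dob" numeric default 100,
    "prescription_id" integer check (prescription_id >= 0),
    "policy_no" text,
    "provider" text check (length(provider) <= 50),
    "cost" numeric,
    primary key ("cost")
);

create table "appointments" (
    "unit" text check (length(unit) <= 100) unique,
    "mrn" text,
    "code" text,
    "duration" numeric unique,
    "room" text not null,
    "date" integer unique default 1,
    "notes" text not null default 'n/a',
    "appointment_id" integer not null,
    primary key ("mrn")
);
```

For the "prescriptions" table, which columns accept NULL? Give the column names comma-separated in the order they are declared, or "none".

dob, prescription_id, policy_no, provider

- dob: DEFAULT only fills an omitted column; an explicit NULL is still allowed → nullable.
- prescription_id: CHECK does not forbid NULL (a CHECK constraint passes when its expression is NULL) → nullable.
- policy_no: no NOT NULL constraint applies → nullable.
- provider: CHECK does not forbid NULL (a CHECK constraint passes when its expression is NULL) → nullable.
- cost: part of the PRIMARY KEY, which implies NOT NULL → not nullable.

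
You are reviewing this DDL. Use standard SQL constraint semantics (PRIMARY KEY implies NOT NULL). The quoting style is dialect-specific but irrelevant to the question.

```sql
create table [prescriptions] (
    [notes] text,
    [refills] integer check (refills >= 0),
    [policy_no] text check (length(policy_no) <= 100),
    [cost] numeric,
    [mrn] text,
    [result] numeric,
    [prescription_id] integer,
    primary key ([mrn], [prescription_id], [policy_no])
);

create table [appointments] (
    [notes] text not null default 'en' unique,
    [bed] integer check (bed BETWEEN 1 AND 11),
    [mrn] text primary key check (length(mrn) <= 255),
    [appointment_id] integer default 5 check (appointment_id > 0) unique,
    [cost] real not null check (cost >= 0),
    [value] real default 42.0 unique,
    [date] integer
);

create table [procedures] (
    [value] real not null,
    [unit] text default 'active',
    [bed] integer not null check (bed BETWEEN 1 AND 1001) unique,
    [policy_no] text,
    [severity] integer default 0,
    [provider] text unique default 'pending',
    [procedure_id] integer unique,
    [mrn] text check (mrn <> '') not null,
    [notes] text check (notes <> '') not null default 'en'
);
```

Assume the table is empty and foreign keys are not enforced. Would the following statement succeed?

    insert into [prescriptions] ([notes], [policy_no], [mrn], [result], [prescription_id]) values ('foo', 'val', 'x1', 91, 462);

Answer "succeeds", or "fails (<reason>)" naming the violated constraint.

succeeds

NOT NULL columns: mrn is supplied; policy_no is supplied; prescription_id is supplied.
CHECK constraints: 'val' satisfies (length(policy_no) <= 100).
No constraint is violated.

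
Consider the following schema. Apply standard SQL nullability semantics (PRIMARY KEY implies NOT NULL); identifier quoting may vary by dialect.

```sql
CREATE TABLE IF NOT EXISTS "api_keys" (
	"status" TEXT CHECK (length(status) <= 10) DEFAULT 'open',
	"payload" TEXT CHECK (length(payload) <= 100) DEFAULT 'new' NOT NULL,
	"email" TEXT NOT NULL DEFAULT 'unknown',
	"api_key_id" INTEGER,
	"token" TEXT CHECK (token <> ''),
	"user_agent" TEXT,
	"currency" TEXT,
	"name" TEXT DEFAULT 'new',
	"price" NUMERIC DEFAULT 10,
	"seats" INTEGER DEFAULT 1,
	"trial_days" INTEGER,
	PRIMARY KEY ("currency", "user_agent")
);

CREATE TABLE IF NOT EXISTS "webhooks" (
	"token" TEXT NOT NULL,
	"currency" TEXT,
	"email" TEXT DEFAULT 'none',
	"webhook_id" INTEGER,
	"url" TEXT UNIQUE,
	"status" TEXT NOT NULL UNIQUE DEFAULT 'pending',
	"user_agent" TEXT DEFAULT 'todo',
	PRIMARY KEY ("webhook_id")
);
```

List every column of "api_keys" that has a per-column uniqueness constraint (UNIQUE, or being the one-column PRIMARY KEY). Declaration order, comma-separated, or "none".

- status: no UNIQUE or single-column PK constraint.
- payload: no UNIQUE or single-column PK constraint.
- email: no UNIQUE or single-column PK constraint.
- api_key_id: no UNIQUE or single-column PK constraint.
- token: no UNIQUE or single-column PK constraint.
- user_agent: part of a composite PRIMARY KEY — only the tuple is unique, not this column on its own.
- currency: part of a composite PRIMARY KEY — only the tuple is unique, not this column on its own.
- name: no UNIQUE or single-column PK constraint.
- price: no UNIQUE or single-column PK constraint.
- seats: no UNIQUE or single-column PK constraint.
- trial_days: no UNIQUE or single-column PK constraint.

none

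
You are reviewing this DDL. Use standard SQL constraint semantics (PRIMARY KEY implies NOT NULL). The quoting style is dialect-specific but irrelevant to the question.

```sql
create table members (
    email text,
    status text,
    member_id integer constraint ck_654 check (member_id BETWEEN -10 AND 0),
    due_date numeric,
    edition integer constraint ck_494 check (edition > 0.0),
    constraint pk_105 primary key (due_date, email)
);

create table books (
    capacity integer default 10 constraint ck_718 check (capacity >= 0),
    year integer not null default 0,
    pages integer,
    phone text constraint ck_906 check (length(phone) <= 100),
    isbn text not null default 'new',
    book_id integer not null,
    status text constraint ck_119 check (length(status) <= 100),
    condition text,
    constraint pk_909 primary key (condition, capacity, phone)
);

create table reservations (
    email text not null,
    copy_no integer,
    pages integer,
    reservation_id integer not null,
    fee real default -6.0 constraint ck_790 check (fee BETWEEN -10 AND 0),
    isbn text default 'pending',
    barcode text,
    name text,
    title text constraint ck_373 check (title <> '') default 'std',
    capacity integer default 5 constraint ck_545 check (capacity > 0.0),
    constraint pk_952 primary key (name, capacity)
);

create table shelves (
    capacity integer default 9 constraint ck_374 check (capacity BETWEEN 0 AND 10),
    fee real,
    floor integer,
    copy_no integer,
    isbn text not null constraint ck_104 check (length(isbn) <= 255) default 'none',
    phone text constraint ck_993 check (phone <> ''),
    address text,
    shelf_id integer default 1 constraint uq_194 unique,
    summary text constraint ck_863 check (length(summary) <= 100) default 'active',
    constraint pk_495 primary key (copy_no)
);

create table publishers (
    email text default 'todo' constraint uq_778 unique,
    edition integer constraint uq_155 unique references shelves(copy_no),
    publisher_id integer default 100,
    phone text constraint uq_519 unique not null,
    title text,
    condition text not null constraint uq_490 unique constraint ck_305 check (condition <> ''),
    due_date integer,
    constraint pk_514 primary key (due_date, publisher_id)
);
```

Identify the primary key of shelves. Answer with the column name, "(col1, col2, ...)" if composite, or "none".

copy_no

copy_no is declared PRIMARY KEY as a table-level PRIMARY KEY clause.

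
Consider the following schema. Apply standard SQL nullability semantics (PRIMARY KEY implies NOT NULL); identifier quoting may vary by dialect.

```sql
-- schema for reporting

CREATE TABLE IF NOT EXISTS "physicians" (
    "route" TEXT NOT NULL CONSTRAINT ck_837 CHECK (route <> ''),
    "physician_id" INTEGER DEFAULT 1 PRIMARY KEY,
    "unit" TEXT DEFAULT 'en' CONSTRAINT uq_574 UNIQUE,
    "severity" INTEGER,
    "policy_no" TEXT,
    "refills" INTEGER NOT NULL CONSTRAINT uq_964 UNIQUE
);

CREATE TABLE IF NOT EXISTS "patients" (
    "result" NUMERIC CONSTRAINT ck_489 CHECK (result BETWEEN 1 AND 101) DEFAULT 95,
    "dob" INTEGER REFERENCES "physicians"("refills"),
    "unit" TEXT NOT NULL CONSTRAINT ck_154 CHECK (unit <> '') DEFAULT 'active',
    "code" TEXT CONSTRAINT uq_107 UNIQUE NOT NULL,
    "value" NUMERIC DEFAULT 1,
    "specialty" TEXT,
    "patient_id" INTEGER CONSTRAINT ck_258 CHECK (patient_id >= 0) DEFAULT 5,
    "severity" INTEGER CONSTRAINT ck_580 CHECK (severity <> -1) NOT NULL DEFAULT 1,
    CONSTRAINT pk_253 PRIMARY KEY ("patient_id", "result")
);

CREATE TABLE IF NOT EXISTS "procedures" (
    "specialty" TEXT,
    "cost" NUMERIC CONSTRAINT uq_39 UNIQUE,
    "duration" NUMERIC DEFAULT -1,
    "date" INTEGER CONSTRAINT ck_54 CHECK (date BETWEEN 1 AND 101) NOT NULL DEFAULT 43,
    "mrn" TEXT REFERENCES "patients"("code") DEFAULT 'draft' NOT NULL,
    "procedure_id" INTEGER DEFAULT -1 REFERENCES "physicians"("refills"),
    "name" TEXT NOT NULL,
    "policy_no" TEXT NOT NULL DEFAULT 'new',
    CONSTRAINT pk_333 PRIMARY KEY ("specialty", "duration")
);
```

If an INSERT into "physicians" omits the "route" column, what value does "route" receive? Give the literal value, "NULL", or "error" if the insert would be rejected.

route has no DEFAULT clause.
Omitting it would insert NULL, but it is declared NOT NULL, so the INSERT fails.

error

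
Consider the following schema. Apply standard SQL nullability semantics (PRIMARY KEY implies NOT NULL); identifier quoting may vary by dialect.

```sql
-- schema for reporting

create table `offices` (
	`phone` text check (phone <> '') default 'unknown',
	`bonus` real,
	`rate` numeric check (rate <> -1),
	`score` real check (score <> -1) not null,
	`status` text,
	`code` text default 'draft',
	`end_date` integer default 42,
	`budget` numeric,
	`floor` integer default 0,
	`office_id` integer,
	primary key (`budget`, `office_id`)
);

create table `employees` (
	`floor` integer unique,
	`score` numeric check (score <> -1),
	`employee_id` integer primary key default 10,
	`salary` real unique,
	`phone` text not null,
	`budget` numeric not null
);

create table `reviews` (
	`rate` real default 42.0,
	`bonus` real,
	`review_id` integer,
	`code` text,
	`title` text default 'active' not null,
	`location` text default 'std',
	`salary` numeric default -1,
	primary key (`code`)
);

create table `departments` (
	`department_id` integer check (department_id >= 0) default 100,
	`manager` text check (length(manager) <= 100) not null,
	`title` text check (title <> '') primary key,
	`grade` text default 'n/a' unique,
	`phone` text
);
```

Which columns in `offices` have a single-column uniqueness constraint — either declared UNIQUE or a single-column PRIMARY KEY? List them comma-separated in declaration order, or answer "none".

- phone: no UNIQUE or single-column PK constraint.
- bonus: no UNIQUE or single-column PK constraint.
- rate: no UNIQUE or single-column PK constraint.
- score: no UNIQUE or single-column PK constraint.
- status: no UNIQUE or single-column PK constraint.
- code: no UNIQUE or single-column PK constraint.
- end_date: no UNIQUE or single-column PK constraint.
- budget: part of a composite PRIMARY KEY — only the tuple is unique, not this column on its own.
- floor: no UNIQUE or single-column PK constraint.
- office_id: part of a composite PRIMARY KEY — only the tuple is unique, not this column on its own.

none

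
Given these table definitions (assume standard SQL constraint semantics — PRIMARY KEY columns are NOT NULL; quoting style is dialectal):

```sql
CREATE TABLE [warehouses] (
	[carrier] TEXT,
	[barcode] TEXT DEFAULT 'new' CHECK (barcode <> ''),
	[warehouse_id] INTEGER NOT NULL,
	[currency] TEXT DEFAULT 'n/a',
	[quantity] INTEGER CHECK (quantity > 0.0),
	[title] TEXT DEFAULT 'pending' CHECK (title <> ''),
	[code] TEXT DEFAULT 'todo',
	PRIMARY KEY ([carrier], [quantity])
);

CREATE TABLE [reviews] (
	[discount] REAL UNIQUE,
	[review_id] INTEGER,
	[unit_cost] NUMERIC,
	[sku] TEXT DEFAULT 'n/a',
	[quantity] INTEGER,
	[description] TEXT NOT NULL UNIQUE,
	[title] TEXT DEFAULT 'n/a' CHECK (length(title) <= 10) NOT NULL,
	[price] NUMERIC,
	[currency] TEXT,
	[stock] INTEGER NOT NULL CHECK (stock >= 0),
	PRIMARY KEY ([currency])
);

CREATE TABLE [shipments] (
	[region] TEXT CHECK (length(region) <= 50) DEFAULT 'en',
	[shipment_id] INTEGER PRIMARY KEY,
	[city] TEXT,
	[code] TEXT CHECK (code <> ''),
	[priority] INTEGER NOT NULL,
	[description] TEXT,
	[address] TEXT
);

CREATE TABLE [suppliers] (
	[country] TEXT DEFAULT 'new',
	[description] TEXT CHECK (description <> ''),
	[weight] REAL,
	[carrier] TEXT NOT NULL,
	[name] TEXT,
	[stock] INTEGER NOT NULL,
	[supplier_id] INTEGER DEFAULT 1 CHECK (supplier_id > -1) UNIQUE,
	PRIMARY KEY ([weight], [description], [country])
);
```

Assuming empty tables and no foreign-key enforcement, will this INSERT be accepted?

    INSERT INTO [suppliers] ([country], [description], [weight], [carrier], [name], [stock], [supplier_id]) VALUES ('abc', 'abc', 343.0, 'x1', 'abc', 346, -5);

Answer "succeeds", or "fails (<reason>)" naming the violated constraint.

fails (CHECK on supplier_id)

The value -5 for supplier_id violates CHECK (supplier_id > -1).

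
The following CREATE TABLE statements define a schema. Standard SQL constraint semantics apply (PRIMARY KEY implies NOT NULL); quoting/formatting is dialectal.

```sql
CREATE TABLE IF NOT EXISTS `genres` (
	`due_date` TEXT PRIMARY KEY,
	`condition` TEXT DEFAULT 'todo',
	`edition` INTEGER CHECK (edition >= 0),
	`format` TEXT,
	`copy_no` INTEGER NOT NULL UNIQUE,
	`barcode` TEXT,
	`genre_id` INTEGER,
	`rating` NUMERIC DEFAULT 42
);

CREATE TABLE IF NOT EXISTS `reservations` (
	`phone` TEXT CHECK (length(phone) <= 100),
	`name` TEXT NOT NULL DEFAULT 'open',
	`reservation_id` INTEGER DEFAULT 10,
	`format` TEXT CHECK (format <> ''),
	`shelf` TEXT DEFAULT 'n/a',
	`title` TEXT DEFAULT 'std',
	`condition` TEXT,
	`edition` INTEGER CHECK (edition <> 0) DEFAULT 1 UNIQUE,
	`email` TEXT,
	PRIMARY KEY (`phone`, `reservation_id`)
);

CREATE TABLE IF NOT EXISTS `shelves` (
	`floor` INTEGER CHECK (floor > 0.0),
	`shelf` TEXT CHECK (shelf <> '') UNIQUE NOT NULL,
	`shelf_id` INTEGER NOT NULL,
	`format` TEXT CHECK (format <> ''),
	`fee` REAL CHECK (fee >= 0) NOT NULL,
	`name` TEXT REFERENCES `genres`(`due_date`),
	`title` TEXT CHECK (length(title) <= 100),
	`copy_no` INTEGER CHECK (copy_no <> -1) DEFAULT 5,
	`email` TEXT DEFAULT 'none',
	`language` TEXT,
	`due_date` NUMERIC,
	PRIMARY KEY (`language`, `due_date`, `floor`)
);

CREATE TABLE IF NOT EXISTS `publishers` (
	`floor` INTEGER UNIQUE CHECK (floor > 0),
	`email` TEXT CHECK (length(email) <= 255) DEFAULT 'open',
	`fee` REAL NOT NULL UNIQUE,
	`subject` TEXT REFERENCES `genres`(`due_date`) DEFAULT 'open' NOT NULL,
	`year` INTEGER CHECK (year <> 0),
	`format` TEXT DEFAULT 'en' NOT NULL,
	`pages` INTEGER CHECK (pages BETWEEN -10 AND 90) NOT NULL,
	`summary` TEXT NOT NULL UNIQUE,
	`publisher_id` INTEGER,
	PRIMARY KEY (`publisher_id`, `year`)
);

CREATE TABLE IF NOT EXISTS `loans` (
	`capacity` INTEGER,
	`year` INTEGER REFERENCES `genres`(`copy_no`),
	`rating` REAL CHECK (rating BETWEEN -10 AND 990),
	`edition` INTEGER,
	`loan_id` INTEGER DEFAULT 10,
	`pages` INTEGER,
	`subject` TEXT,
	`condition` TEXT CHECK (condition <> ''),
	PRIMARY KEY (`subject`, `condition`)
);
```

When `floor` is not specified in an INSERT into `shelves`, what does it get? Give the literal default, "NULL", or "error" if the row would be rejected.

floor has no DEFAULT clause.
Omitting it would insert NULL, but it is part of the PRIMARY KEY, so the INSERT fails.

error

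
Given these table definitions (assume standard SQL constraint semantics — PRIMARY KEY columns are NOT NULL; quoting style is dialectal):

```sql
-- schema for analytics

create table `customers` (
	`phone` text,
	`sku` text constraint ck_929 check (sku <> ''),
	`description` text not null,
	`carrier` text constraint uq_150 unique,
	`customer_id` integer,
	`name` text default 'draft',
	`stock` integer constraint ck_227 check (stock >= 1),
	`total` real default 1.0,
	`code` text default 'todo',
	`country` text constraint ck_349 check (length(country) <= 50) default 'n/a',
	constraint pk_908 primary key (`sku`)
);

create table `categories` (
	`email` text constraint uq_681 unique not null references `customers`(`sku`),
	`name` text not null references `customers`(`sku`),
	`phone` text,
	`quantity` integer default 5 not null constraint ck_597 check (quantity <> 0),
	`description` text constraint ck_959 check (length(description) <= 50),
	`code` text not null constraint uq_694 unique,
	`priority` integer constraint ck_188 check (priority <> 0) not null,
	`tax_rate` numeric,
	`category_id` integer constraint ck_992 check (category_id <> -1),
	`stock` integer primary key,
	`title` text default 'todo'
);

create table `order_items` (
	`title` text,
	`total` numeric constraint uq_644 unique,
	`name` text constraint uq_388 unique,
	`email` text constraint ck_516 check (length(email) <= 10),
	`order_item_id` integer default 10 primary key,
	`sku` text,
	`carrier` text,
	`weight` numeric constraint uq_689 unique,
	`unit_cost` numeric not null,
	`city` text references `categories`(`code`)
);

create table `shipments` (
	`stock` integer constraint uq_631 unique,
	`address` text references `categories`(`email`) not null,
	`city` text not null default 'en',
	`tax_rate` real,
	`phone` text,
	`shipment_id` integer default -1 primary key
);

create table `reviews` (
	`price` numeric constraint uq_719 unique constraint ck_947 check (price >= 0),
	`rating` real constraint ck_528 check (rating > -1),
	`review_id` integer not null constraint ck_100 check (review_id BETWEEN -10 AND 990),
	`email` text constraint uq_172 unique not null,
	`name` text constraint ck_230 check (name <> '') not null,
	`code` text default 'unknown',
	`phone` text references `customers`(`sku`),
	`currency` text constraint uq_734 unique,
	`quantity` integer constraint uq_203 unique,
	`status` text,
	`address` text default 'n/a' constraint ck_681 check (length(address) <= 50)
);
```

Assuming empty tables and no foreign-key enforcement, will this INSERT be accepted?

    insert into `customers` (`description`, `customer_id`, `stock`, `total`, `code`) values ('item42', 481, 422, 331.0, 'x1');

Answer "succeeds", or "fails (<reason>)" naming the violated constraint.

sku is omitted from the column list and has no DEFAULT, so it would receive NULL.
But sku is part of the PRIMARY KEY (implied NOT NULL).

fails (NOT NULL on sku)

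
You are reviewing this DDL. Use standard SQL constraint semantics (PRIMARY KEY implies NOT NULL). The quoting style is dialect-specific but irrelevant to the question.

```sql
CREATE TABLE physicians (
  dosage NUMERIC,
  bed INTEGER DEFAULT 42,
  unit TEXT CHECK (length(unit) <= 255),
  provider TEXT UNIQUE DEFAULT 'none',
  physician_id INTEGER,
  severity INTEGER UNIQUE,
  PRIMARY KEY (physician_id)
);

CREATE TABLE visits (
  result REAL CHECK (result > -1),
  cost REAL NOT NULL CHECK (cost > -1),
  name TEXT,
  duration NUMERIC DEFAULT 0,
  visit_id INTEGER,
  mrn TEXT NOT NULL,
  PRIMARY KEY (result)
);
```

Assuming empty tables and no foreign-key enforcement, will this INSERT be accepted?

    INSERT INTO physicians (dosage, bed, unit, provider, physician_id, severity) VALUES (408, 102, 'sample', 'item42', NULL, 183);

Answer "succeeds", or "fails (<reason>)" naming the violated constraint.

physician_id is explicitly set to NULL, but physician_id is part of the PRIMARY KEY (implied NOT NULL).

fails (NOT NULL on physician_id)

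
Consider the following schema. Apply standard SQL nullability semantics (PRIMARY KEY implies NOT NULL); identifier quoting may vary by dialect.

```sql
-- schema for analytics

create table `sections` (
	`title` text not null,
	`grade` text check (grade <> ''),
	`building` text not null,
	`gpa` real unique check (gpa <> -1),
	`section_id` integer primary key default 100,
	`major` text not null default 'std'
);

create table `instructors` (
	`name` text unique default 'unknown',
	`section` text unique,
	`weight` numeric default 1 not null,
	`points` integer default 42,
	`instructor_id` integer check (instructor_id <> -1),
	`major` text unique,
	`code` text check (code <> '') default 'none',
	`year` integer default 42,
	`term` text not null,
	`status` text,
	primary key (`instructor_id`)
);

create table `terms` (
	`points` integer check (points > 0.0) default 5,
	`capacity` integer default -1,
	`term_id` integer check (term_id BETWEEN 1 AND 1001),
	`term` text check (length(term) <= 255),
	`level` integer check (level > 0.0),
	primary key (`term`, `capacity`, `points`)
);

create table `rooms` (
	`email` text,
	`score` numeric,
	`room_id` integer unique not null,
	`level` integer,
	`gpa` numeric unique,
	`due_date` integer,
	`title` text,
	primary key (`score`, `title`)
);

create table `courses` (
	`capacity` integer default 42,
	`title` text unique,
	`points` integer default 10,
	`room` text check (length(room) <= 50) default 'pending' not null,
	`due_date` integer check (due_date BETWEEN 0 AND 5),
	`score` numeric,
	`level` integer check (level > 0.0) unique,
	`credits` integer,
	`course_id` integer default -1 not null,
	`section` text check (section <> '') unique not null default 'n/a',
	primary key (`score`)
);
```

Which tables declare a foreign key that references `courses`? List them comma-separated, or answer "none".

none

No REFERENCES clause anywhere in the schema names courses.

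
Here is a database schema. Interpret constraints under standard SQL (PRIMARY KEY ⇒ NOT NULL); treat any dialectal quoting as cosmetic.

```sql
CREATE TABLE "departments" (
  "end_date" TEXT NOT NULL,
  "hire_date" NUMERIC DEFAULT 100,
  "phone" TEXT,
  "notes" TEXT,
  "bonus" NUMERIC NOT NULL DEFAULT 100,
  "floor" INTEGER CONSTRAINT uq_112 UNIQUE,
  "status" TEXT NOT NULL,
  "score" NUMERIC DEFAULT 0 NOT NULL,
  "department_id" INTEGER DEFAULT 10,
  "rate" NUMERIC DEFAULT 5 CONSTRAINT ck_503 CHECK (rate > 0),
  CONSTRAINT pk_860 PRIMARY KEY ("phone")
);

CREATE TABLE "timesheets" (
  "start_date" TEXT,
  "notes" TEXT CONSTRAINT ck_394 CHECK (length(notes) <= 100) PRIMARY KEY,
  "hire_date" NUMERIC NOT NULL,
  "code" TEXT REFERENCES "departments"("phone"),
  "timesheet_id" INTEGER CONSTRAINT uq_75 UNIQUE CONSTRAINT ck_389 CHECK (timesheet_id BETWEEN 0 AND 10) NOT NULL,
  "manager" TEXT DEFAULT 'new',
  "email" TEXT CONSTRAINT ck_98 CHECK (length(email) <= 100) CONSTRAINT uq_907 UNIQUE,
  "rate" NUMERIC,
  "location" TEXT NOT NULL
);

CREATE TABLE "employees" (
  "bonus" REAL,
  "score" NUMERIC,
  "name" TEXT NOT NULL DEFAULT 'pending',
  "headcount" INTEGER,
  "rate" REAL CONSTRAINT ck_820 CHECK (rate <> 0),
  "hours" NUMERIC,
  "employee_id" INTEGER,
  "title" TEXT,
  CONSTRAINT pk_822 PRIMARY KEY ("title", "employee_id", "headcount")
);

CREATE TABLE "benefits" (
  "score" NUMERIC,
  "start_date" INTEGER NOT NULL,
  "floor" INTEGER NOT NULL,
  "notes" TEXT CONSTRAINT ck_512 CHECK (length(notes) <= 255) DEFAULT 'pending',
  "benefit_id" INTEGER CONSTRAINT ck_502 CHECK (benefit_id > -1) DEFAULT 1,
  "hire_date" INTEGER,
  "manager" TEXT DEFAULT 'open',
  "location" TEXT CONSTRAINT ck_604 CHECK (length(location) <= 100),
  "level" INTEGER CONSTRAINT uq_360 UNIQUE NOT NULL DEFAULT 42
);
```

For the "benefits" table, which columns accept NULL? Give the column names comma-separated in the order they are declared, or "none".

- score: no NOT NULL constraint applies → nullable.
- start_date: declared NOT NULL → not nullable.
- floor: declared NOT NULL → not nullable.
- notes: CHECK does not forbid NULL (a CHECK constraint passes when its expression is NULL) → nullable.
- benefit_id: CHECK does not forbid NULL (a CHECK constraint passes when its expression is NULL) → nullable.
- hire_date: no NOT NULL constraint applies → nullable.
- manager: DEFAULT only fills an omitted column; an explicit NULL is still allowed → nullable.
- location: CHECK does not forbid NULL (a CHECK constraint passes when its expression is NULL) → nullable.
- level: declared NOT NULL → not nullable.

score, notes, benefit_id, hire_date, manager, location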